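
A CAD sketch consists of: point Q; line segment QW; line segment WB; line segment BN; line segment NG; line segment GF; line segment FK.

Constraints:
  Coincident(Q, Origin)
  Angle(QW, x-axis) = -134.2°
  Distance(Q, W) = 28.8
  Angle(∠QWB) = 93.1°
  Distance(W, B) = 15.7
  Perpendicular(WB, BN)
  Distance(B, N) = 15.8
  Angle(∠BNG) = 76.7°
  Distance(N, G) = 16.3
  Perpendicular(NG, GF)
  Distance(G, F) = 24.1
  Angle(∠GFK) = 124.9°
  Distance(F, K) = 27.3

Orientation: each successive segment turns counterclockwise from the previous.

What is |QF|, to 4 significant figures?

40.76

∠BNG = 76.7° gives NG at 146.0° from the x-axis; with |NG| = 16.3, G = (-11.33, -12.36). NG is perpendicular to GF, so GF runs at -124.0°; with |GF| = 24.1, F = (-24.81, -32.34). Then |QF| = |F − Q| = 40.76.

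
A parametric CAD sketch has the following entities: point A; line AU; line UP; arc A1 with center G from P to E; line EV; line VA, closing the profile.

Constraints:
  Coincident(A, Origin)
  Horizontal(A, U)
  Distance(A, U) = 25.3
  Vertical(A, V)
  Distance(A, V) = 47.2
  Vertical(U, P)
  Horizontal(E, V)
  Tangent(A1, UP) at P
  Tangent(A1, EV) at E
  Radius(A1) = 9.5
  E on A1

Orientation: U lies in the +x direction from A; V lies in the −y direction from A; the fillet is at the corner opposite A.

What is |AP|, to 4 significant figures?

45.40

The virtual corner opposite A is at (25.30, -47.20). A1 meets UP tangentially, so GP is at right angles to UP and tangency of A1 to EV means the radius GE is perpendicular to EV, with radius 9.5, so the center G sits 9.5 in from both sides at G = (15.80, -37.70). That places the tangent points at P = (25.30, -37.70) on UP and E = (15.80, -47.20) on EV. Then |AP| = |P − A| = 45.40.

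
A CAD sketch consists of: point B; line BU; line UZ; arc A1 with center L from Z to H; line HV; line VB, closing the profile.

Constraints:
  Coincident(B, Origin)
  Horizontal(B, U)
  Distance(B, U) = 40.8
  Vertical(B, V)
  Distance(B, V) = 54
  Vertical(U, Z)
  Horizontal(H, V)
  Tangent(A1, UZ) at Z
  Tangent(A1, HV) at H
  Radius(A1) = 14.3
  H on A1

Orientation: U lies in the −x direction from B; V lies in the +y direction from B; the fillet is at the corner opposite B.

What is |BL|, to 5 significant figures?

47.732

B and V share the same x with |BV| = 54.0 and V on the +y side, so V = (0.0000, 54.000). The virtual corner opposite B is at (-40.800, 54.000). A1 meets UZ tangentially, so LZ is at right angles to UZ and the tangent condition forces LH to be normal to HV, with radius 14.3, so the center L sits 14.3 in from both sides at L = (-26.500, 39.700). Then |BL| = |L − B| = 47.732.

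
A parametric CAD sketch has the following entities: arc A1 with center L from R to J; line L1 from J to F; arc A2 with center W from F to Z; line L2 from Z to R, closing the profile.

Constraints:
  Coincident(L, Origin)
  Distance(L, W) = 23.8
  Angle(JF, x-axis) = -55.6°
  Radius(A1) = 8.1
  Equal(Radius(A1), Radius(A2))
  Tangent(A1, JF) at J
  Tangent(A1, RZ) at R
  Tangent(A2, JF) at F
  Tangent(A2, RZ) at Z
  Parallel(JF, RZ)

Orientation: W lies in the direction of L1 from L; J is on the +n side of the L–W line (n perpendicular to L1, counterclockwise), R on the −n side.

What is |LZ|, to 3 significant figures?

25.1

Tangency of A1 to both parallel lines with radius 8.1 puts J and R at L ± 8.1·n: J = (6.68, 4.58), R = (-6.68, -4.58). Equal radii place F and Z the same way about W: F = W + 8.1·n = (20.1, -15.1), Z = W − 8.1·n = (6.76, -24.2). Then |LZ| = |Z − L| = 25.1.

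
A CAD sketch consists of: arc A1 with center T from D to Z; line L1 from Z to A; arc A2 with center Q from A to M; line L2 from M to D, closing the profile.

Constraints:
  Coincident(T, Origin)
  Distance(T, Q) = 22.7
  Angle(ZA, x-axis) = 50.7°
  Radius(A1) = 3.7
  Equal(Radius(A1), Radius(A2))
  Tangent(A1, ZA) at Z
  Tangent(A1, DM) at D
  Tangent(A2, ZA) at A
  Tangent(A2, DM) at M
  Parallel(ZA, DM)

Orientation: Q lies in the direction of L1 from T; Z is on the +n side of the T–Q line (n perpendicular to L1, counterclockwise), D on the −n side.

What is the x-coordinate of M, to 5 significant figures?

17.241

Tangency of A1 to both parallel lines with radius 3.7 puts Z and D at T ± 3.7·n: Z = (-2.8632, 2.3435), D = (2.8632, -2.3435). Equal radii place A and M the same way about Q: A = Q + 3.7·n = (11.515, 19.910), M = Q − 3.7·n = (17.241, 15.223). So M.x = 17.241.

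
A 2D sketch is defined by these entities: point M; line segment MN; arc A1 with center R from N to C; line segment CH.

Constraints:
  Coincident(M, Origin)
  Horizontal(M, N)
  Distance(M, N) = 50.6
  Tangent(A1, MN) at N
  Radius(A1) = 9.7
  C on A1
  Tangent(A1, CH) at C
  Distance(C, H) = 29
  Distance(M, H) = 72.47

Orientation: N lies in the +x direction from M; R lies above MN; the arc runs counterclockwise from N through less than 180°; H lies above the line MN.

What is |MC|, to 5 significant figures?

61.000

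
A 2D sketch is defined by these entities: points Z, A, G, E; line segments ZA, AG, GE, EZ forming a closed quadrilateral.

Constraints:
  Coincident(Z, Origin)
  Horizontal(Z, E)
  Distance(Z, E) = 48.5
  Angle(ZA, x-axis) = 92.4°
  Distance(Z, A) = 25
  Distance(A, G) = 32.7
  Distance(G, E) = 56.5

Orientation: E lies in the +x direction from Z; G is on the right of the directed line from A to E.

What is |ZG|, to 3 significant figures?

10.3

Checks: |AG| = 32.70 ✓; |GE| = 56.50 ✓.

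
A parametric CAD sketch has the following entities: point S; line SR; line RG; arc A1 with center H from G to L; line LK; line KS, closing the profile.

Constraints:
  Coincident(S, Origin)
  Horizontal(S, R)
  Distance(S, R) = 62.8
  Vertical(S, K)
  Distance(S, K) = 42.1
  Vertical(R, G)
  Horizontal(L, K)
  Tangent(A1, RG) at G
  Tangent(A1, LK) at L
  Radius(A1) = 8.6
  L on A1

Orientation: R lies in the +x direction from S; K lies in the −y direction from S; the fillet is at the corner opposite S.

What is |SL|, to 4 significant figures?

68.63

The virtual corner opposite S is at (62.80, -42.10). Since A1 is tangent to RG there, HG ⟂ RG and since A1 is tangent to LK there, HL ⟂ LK, with radius 8.6, so the center H sits 8.6 in from both sides at H = (54.20, -33.50). That places the tangent points at G = (62.80, -33.50) on RG and L = (54.20, -42.10) on LK. Then |SL| = |L − S| = 68.63.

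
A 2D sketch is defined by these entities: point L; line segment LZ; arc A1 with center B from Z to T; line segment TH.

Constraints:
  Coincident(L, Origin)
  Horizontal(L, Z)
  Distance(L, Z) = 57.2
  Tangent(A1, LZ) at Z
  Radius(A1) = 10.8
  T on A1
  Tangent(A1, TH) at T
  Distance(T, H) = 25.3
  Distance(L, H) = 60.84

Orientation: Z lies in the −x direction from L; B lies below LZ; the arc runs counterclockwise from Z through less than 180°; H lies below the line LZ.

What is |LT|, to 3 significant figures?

67.7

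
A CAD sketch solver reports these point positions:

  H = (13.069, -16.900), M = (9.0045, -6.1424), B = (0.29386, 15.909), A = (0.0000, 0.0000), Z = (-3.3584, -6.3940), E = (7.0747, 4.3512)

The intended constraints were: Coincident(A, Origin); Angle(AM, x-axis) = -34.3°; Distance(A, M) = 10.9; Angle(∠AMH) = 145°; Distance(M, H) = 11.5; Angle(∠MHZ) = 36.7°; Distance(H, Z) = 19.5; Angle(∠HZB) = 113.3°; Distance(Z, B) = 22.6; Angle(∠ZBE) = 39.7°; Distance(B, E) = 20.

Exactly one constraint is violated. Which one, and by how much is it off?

Distance(B, E) = 20 — off by 6.60.

A = (0.00, 0.00) ✓; AM at -34.30° ✓; |AM| = 10.90 ✓; ∠AMH = 145.0° ✓; |MH| = 11.50 ✓; ∠MHZ = 36.70° ✓; |HZ| = 19.50 ✓; ∠HZB = 113.3° ✓; |ZB| = 22.60 ✓; ∠ZBE = 39.70° ✓; |BE| = 13.40 ✗.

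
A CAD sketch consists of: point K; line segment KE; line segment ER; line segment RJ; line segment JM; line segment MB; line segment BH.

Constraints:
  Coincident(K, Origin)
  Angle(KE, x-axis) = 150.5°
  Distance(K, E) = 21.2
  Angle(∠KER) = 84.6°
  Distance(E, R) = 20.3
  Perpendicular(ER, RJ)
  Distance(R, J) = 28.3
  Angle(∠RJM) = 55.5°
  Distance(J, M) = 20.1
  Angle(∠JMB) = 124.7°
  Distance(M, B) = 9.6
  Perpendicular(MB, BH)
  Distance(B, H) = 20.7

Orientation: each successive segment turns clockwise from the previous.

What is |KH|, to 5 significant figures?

26.348

K is at the origin; KE runs at 150.5° with length 21.2, so E = (-18.452, 10.439). ∠KER = 84.6° gives ER at 55.100° from the x-axis; with |ER| = 20.3, R = (-6.8370, 27.088). The perpendicularity gives RJ at right angles to ER, so RJ runs at -34.900°; with |RJ| = 28.3, J = (16.373, 10.897). ∠RJM = 55.5° gives JM at -159.40° from the x-axis; with |JM| = 20.1, M = (-2.4415, 3.8247). ∠JMB = 124.7° gives MB at 145.30° from the x-axis; with |MB| = 9.6, B = (-10.334, 9.2898). MB ⟂ BH, so BH runs at 55.300°; with |BH| = 20.7, H = (1.4500, 26.308). Then |KH| = |H − K| = 26.348.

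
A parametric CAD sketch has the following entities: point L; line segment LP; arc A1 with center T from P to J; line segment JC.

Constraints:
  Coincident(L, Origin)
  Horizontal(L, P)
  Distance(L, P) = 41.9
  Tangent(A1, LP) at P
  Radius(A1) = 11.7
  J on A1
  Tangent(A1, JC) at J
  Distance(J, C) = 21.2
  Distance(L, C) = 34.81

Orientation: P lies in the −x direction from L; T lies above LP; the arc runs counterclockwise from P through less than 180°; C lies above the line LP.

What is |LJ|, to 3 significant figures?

32.0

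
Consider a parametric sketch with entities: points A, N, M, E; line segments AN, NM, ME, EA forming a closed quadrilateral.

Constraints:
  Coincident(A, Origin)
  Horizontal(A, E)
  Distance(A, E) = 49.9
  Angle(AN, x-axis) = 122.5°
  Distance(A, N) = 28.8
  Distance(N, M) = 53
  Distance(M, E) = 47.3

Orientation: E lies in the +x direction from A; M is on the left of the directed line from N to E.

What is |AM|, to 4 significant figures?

55.65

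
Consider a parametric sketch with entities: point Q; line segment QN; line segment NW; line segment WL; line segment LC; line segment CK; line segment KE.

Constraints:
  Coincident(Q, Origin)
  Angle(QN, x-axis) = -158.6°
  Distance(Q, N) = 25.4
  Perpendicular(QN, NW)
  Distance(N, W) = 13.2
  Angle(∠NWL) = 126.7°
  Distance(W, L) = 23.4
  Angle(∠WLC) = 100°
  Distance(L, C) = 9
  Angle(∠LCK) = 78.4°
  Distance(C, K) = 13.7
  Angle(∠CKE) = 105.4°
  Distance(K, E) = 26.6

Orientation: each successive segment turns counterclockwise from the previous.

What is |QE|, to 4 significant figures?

43.77

Q is at the origin; QN runs at -158.6° with length 25.4, so N = (-23.65, -9.268). The perpendicularity gives NW at right angles to QN, so NW runs at -68.60°; with |NW| = 13.2, W = (-18.83, -21.56). ∠NWL = 126.7° gives WL at -15.30° from the x-axis; with |WL| = 23.4, L = (3.738, -27.73). ∠WLC = 100.0° gives LC at 64.70° from the x-axis; with |LC| = 9.0, C = (7.584, -19.60). ∠LCK = 78.4° gives CK at 166.3° from the x-axis; with |CK| = 13.7, K = (-5.726, -16.35). ∠CKE = 105.4° gives KE at -119.1° from the x-axis; with |KE| = 26.6, E = (-18.66, -39.59). Then |QE| = |E − Q| = 43.77.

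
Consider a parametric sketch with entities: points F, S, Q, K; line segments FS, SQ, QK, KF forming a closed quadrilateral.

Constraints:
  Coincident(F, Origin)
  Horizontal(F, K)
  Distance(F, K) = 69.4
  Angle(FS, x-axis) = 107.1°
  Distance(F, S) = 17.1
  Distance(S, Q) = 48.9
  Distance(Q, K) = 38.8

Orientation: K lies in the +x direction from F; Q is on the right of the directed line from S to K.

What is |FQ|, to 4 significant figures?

36.11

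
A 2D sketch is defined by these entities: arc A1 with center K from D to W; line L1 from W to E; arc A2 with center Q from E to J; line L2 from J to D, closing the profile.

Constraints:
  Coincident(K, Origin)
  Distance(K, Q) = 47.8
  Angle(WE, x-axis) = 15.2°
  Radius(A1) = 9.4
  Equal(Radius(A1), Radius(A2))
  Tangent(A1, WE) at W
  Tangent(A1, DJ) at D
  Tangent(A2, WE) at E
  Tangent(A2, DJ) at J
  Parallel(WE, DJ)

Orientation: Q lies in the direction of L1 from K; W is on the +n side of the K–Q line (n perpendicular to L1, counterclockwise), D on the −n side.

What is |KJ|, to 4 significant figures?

48.72

Tangency of A1 to both parallel lines with radius 9.4 puts W and D at K ± 9.4·n: W = (-2.465, 9.071), D = (2.465, -9.071). Equal radii place E and J the same way about Q: E = Q + 9.4·n = (43.66, 21.60), J = Q − 9.4·n = (48.59, 3.461). Then |KJ| = |J − K| = 48.72.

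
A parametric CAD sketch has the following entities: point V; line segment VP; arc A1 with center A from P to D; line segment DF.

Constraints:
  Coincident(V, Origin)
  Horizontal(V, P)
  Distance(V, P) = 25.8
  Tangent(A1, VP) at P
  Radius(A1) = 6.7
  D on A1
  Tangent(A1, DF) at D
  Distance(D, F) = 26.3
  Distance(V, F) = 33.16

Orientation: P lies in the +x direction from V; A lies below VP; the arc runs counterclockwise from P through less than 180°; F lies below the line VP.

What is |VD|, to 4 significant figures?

19.96

Checks: |VP| = 25.80 ✓; |AD| = 6.700 ✓; ∠(AD, DF) = 90.00° ✓; |DF| = 26.30 ✓; |VF| = 33.16 ✓.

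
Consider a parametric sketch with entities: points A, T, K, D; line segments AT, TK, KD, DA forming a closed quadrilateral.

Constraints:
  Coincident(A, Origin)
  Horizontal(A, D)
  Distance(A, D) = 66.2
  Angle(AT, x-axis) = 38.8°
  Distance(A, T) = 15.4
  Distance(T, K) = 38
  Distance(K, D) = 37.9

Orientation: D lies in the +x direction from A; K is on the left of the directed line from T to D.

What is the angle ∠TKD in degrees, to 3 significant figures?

93.0°

Checks: |TK| = 38.00 ✓; |KD| = 37.90 ✓.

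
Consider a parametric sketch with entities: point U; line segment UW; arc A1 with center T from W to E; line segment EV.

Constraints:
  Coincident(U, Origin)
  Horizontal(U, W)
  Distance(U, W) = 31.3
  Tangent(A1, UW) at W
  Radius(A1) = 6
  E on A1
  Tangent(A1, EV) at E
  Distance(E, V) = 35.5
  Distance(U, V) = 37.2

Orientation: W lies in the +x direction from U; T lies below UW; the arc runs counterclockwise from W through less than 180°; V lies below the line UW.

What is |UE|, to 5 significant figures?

26.097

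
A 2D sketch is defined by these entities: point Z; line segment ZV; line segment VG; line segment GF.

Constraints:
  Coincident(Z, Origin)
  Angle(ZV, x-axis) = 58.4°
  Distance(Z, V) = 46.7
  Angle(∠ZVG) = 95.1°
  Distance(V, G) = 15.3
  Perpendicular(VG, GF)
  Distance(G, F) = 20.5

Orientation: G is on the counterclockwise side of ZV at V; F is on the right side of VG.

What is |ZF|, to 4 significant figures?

69.78

Z is at the origin; ZV runs at 58.4° with length 46.7, so V = 46.7·(cos 58.4°, sin 58.4°) = (24.47, 39.78). ∠ZVG = 95.1°, so VG runs at 58.4° + (180° − 95.1°) = 143.3° from the x-axis; with |VG| = 15.3, G = V + 15.3·(cos 143.3°, sin 143.3°) = (12.20, 48.92). The perpendicularity gives GF at right angles to VG; with |GF| = 20.5 on the right of VG, F = G + 20.5·(0.5976, 0.8018) = (24.45, 65.36). Then |ZF| = |F − Z| = 69.78.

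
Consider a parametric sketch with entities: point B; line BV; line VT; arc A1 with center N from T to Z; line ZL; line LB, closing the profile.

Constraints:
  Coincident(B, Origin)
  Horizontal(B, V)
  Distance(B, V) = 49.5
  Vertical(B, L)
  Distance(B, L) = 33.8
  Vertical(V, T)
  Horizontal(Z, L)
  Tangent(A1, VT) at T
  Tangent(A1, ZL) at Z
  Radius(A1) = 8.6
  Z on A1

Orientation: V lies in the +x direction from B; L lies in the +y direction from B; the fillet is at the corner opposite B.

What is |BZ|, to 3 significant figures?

53.1

B is at the origin; BV is horizontal with |BV| = 49.5 and V on the +x side, so V = (49.5, 0.00). BL is vertical with |BL| = 33.8 and L on the +y side, so L = (0.00, 33.8). The virtual corner opposite B is at (49.5, 33.8). A1 meets VT tangentially, so NT is at right angles to VT and tangency of A1 to ZL means the radius NZ is perpendicular to ZL, with radius 8.6, so the center N sits 8.6 in from both sides at N = (40.9, 25.2). That places the tangent points at T = (49.5, 25.2) on VT and Z = (40.9, 33.8) on ZL. Then |BZ| = |Z − B| = 53.1.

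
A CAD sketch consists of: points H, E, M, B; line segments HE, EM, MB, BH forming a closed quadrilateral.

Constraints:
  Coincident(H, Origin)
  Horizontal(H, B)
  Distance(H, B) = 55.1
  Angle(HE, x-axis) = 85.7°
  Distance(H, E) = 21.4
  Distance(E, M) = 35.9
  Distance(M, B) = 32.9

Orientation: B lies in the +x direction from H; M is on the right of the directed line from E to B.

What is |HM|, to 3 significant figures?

24.2

Checks: |EM| = 35.90 ✓; |MB| = 32.90 ✓.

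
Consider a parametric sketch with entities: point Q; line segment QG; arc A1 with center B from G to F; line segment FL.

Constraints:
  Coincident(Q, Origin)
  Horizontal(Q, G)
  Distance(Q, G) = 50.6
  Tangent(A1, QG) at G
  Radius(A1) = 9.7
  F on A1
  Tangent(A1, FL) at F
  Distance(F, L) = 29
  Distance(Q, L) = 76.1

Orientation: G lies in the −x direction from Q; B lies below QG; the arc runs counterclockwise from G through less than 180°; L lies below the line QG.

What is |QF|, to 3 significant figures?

60.4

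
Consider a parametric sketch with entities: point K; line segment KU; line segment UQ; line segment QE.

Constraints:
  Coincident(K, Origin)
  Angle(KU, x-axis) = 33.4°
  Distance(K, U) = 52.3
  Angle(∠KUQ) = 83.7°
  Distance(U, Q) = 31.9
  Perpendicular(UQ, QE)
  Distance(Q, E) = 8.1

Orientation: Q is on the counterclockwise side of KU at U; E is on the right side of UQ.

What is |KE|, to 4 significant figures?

65.53

K is at the origin; KU runs at 33.4° with length 52.3, so U = 52.3·(cos 33.4°, sin 33.4°) = (43.66, 28.79). ∠KUQ = 83.7°, so UQ runs at 33.4° + (180° − 83.7°) = 129.7° from the x-axis; with |UQ| = 31.9, Q = U + 31.9·(cos 129.7°, sin 129.7°) = (23.29, 53.33). The perpendicularity gives QE at right angles to UQ; with |QE| = 8.1 on the right of UQ, E = Q + 8.1·(0.7694, 0.6388) = (29.52, 58.51). Then |KE| = |E − K| = 65.53.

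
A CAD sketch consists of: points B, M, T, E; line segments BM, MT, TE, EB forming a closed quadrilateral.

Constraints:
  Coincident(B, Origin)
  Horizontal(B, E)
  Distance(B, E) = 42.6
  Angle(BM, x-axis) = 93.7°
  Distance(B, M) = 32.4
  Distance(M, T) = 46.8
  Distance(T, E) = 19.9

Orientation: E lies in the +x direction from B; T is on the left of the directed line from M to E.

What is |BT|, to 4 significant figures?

47.40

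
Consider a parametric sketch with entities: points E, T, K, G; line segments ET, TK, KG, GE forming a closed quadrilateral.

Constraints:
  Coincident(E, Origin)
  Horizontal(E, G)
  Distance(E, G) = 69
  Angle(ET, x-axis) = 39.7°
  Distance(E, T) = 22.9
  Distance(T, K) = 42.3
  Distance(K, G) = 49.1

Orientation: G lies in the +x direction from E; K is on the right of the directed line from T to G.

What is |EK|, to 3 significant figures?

38.3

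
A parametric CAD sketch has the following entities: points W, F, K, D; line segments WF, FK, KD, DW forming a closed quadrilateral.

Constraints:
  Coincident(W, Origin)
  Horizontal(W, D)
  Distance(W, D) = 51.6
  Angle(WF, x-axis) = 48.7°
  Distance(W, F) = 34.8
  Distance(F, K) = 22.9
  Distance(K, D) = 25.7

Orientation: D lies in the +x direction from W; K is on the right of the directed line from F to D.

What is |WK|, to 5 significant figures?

26.363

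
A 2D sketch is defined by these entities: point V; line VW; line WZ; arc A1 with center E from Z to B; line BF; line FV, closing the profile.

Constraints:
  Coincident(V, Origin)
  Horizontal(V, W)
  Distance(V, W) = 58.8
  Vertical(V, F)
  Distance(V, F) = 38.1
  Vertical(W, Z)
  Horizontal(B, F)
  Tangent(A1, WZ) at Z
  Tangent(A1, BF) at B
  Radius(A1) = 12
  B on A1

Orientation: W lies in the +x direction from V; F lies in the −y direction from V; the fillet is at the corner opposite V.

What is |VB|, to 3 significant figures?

60.3

V is at the origin; V and W share the same y with |VW| = 58.8 and W on the +x side, so W = (58.8, 0.00). VF is vertical with |VF| = 38.1 and F on the −y side, so F = (0.00, -38.1). The virtual corner opposite V is at (58.8, -38.1). The tangent condition forces EZ to be normal to WZ and since A1 is tangent to BF there, EB ⟂ BF, with radius 12.0, so the center E sits 12.0 in from both sides at E = (46.8, -26.1). That places the tangent points at Z = (58.8, -26.1) on WZ and B = (46.8, -38.1) on BF. Then |VB| = |B − V| = 60.3.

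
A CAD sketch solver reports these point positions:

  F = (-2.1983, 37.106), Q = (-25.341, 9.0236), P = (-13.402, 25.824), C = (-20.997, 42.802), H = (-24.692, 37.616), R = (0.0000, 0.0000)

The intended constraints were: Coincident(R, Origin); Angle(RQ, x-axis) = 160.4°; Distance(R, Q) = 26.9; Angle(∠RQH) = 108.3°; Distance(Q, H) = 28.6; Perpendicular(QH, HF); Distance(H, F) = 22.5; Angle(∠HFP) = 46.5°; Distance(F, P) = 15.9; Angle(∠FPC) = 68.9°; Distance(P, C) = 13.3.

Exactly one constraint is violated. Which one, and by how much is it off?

Distance(P, C) = 13.3 — off by 5.30.

R = (0.00, 0.00) ✓; RQ at 160.4° ✓; |RQ| = 26.90 ✓; ∠RQH = 108.3° ✓; |QH| = 28.60 ✓; ∠(QH, HF) = 90.00° ✓; |HF| = 22.50 ✓; ∠HFP = 46.50° ✓; |FP| = 15.90 ✓; ∠FPC = 68.90° ✓; |PC| = 18.60 ✗.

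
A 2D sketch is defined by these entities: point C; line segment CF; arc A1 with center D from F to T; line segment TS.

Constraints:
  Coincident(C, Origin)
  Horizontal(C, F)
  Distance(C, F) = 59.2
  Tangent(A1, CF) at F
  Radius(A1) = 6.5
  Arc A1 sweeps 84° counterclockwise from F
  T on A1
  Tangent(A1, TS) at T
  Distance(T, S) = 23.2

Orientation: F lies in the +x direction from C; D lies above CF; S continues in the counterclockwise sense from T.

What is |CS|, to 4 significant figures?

73.97

C is at the origin; C and F share the same y with |CF| = 59.2 and F on the +x side, so F = (59.20, 0.000). Tangency of A1 to CF means the radius DF is perpendicular to CF, so D = F + (0, 6.5) = (59.20, 6.500). On A1, F sits at bearing -90° from D; an 84° counterclockwise sweep puts T at bearing -6°, so T = D + 6.5·(cos -6°, sin -6°) = (65.66, 5.821). Tangency of A1 to TS means the radius DT is perpendicular to TS, so TS runs along (−sin -6°, cos -6°); with |TS| = 23.2, S = (68.09, 28.89). Then |CS| = |S − C| = 73.97.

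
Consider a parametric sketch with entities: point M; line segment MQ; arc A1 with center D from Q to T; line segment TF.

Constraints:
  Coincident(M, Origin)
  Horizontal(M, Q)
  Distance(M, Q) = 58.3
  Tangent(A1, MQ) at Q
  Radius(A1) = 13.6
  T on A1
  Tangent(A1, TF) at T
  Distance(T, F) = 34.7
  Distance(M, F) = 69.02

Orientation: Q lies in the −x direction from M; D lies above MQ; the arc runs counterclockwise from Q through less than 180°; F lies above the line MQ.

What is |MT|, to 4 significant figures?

47.19

Checks: ∠(DQ, QM) = 90.00° ✓; |DT| = 13.60 ✓; ∠(DT, TF) = 90.00° ✓; |TF| = 34.70 ✓; |MF| = 69.02 ✓.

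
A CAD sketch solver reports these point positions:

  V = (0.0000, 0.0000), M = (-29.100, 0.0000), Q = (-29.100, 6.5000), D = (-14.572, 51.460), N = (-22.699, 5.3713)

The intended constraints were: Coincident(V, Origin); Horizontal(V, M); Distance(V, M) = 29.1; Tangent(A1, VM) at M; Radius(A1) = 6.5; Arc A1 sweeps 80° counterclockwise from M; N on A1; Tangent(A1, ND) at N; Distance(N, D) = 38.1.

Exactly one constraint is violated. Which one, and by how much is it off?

Distance(N, D) = 38.1 — off by 8.70.

V = (0.00, 0.00) ✓; V.y = 0.00, M.y = 0.00 ✓; |VM| = 29.10 ✓; ∠(QM, MV) = 90.00° ✓; |QM| = 6.500 ✓; bearing(Q→N) − bearing(Q→M) = 80.00° ✓; |QN| = 6.500 ✓; ∠(QN, ND) = 90.00° ✓; |ND| = 46.80 ✗.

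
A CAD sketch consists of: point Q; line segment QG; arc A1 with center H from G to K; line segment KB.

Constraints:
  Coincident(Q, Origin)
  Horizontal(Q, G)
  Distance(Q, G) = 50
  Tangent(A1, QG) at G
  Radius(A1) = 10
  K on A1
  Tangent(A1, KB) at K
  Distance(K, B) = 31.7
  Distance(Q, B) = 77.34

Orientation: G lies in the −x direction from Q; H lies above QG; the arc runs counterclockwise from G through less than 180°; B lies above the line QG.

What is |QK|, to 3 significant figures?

46.7

Checks: |HK| = 10.00 ✓; ∠(HK, KB) = 90.00° ✓; |KB| = 31.70 ✓; |QB| = 77.34 ✓.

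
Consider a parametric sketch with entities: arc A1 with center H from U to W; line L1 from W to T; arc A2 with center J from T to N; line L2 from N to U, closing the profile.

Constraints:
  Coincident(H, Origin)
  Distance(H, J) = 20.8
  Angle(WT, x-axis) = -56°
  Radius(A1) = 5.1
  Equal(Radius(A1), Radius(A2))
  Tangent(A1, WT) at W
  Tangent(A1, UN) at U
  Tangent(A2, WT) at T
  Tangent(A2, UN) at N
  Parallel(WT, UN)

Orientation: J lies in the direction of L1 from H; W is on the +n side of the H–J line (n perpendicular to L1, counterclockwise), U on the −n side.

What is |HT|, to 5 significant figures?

21.416

The slot axis is L1's direction at -56.0°, so u = (cos -56.0°, sin -56.0°) = (0.55919, -0.82904) and n = (−sin -56.0°, cos -56.0°) = (0.82904, 0.55919). H is at the origin and J lies 20.8 along u from H, so J = 20.8·u = (11.631, -17.244). Tangency of A1 to both parallel lines with radius 5.1 puts W and U at H ± 5.1·n: W = (4.2281, 2.8519), U = (-4.2281, -2.8519). Equal radii place T and N the same way about J: T = J + 5.1·n = (15.859, -14.392), N = J − 5.1·n = (7.4031, -20.096). Then |HT| = |T − H| = 21.416.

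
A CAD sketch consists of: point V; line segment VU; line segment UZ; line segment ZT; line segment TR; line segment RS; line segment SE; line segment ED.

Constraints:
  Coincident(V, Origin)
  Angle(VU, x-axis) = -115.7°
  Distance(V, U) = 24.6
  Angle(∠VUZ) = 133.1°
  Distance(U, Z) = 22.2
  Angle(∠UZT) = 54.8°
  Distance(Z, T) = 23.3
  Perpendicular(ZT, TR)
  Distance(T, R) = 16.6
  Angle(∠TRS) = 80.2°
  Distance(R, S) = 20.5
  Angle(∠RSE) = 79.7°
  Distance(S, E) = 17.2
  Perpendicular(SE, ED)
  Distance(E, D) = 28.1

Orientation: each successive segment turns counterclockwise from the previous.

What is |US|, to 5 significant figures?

10.924

V is at the origin; VU runs at -115.7° with length 24.6, so U = (-10.668, -22.166). ∠VUZ = 133.1° gives UZ at -68.800° from the x-axis; with |UZ| = 22.2, Z = (-2.6399, -42.864). ∠UZT = 54.8° gives ZT at 56.400° from the x-axis; with |ZT| = 23.3, T = (10.254, -23.457). ZT is perpendicular to TR, so TR runs at 146.40°; with |TR| = 16.6, R = (-3.5724, -14.271). ∠TRS = 80.2° gives RS at -113.80° from the x-axis; with |RS| = 20.5, S = (-11.845, -33.027). Then |US| = |S − U| = 10.924.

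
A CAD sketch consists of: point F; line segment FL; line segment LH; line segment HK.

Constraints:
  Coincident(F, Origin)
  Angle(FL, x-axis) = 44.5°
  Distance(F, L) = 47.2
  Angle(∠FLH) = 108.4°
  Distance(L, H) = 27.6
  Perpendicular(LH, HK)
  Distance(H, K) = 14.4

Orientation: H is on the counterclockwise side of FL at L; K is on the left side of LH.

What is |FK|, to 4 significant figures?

52.24

F is at the origin; FL runs at 44.5° with length 47.2, so L = 47.2·(cos 44.5°, sin 44.5°) = (33.67, 33.08). ∠FLH = 108.4°, so LH runs at 44.5° + (180° − 108.4°) = 116.1° from the x-axis; with |LH| = 27.6, H = L + 27.6·(cos 116.1°, sin 116.1°) = (21.52, 57.87). LH is perpendicular to HK; with |HK| = 14.4 on the left of LH, K = H + 14.4·(-0.8980, -0.4399) = (8.592, 51.53). Then |FK| = |K − F| = 52.24.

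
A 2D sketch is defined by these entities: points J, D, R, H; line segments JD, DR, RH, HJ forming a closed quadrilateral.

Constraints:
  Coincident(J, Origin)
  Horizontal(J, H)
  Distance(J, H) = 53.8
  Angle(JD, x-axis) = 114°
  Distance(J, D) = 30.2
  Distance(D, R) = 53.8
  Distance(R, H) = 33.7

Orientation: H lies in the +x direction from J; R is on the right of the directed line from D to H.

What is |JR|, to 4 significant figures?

26.34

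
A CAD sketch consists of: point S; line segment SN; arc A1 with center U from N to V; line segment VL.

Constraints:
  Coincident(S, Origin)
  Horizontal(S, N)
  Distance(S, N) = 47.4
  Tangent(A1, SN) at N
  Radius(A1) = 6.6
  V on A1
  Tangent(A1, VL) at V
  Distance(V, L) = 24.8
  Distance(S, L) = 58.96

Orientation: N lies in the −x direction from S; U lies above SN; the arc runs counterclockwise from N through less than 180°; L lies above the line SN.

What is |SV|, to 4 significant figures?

42.10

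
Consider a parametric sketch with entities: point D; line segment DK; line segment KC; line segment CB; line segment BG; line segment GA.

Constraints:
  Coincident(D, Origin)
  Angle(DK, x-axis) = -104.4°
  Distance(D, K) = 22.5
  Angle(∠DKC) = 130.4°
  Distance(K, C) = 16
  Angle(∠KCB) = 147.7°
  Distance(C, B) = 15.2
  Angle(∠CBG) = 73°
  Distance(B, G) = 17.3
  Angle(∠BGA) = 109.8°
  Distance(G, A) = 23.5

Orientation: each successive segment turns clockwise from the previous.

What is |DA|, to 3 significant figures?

13.6

∠CBG = 73.0° gives BG at 66.7° from the x-axis; with |BG| = 17.3, G = (-28.2, -11.2). ∠BGA = 109.8° gives GA at -3.50° from the x-axis; with |GA| = 23.5, A = (-4.79, -12.7). Then |DA| = |A − D| = 13.6.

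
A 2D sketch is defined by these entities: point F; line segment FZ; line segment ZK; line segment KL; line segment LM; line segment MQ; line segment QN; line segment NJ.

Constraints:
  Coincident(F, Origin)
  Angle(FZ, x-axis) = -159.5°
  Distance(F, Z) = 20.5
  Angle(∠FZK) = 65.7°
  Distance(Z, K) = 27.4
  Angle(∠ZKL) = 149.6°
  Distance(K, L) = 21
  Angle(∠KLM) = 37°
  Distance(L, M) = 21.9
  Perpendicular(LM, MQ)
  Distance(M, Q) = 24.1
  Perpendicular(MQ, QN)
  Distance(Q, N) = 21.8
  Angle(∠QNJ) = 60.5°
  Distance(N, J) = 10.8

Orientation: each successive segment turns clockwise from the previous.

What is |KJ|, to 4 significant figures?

11.54

F is at the origin; FZ runs at -159.5° with length 20.5, so Z = (-19.20, -7.179). ∠FZK = 65.7° gives ZK at 86.20° from the x-axis; with |ZK| = 27.4, K = (-17.39, 20.16). ∠ZKL = 149.6° gives KL at 55.80° from the x-axis; with |KL| = 21.0, L = (-5.582, 37.53). ∠KLM = 37.0° gives LM at -87.20° from the x-axis; with |LM| = 21.9, M = (-4.512, 15.66). LM ⟂ MQ, so MQ runs at -177.2°; with |MQ| = 24.1, Q = (-28.58, 14.48). The perpendicularity gives QN at right angles to MQ, so QN runs at 92.80°; with |QN| = 21.8, N = (-29.65, 36.25). ∠QNJ = 60.5° gives NJ at -26.70° from the x-axis; with |NJ| = 10.8, J = (-20.00, 31.40). Then |KJ| = |J − K| = 11.54.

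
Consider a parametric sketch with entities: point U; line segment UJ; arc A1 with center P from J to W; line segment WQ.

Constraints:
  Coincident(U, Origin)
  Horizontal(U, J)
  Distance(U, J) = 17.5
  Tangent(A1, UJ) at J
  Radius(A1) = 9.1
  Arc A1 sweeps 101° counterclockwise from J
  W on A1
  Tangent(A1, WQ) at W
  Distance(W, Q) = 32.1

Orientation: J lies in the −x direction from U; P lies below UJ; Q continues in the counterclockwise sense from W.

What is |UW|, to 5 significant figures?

28.568

U is at the origin; UJ is horizontal with |UJ| = 17.5 and J on the −x side, so J = (-17.500, 0.0000). Tangency of A1 to UJ means the radius PJ is perpendicular to UJ, so P = J + (0, -9.1) = (-17.500, -9.1000). On A1, J sits at bearing 90° from P; a 101° counterclockwise sweep puts W at bearing 191°, so W = P + 9.1·(cos 191°, sin 191°) = (-26.433, -10.836). Then |UW| = |W − U| = 28.568.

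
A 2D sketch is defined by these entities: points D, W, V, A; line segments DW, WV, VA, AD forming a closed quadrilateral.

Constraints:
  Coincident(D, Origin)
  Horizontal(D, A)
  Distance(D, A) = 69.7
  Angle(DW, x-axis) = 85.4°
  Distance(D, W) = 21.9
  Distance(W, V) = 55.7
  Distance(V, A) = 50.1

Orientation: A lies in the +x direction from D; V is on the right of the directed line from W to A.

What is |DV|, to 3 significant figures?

39.0

Checks: |WV| = 55.70 ✓; |VA| = 50.10 ✓.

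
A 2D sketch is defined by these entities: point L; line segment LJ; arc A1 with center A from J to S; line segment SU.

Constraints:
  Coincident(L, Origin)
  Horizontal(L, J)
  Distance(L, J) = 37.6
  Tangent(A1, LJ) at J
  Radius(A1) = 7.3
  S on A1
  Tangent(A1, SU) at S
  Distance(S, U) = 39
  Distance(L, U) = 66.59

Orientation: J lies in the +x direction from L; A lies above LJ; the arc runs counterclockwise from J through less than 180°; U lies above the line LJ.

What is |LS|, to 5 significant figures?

45.344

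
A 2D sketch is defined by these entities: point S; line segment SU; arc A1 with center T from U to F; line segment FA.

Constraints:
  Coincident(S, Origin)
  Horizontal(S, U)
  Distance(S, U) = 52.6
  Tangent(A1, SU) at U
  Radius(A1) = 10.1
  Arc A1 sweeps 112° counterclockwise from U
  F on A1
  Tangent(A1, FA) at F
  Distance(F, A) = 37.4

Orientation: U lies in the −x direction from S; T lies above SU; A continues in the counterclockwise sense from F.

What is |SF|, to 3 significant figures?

45.4

S is at the origin; SU is horizontal with |SU| = 52.6 and U on the −x side, so U = (-52.6, 0.00). Tangency of A1 to SU means the radius TU is perpendicular to SU, so T = U + (0, 10.1) = (-52.6, 10.1). On A1, U sits at bearing -90° from T; a 112° counterclockwise sweep puts F at bearing 22°, so F = T + 10.1·(cos 22°, sin 22°) = (-43.2, 13.9). Then |SF| = |F − S| = 45.4.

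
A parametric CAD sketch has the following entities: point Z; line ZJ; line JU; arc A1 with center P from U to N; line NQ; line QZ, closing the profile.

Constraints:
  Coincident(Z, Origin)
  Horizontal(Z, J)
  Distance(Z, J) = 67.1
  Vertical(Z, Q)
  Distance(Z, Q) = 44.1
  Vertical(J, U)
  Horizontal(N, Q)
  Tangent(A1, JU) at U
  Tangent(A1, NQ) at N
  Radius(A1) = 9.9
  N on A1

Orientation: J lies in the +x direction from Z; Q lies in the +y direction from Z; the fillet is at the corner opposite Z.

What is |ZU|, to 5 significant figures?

75.313

The virtual corner opposite Z is at (67.100, 44.100). A1 meets JU tangentially, so PU is at right angles to JU and A1 meets NQ tangentially, so PN is at right angles to NQ, with radius 9.9, so the center P sits 9.9 in from both sides at P = (57.200, 34.200). That places the tangent points at U = (67.100, 34.200) on JU and N = (57.200, 44.100) on NQ. Then |ZU| = |U − Z| = 75.313.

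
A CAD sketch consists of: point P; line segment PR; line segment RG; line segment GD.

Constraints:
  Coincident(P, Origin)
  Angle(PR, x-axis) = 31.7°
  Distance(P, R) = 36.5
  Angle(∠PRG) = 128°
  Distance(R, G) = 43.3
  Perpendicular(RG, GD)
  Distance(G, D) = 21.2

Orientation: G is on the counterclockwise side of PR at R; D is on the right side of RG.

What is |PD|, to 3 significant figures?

82.6

∠PRG = 128.0°, so RG runs at 31.7° + (180° − 128.0°) = 83.7° from the x-axis; with |RG| = 43.3, G = R + 43.3·(cos 83.7°, sin 83.7°) = (35.8, 62.2). The perpendicularity gives GD at right angles to RG; with |GD| = 21.2 on the right of RG, D = G + 21.2·(0.994, -0.110) = (56.9, 59.9). Then |PD| = |D − P| = 82.6.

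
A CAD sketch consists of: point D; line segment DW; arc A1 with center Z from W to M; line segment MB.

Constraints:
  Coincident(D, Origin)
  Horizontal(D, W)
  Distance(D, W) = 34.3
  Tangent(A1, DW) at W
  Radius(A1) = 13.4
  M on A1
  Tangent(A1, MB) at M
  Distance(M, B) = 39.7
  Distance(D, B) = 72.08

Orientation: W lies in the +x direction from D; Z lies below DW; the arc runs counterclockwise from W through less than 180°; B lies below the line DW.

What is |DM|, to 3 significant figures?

32.5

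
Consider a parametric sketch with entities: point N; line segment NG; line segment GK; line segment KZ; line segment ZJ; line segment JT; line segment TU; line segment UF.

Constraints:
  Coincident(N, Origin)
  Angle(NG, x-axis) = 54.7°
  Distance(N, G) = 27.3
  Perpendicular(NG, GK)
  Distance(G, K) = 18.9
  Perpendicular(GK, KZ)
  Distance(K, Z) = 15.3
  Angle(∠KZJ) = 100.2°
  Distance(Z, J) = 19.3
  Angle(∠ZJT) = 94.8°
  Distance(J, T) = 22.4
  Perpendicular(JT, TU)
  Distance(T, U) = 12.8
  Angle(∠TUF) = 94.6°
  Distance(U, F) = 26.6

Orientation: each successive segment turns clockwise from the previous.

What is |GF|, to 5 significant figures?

24.319

N is at the origin; NG runs at 54.7° with length 27.3, so G = (15.776, 22.281). The perpendicularity gives GK at right angles to NG, so GK runs at -35.300°; with |GK| = 18.9, K = (31.201, 11.359). GK is perpendicular to KZ, so KZ runs at -125.30°; with |KZ| = 15.3, Z = (22.359, -1.1279). ∠KZJ = 100.2° gives ZJ at 154.90° from the x-axis; with |ZJ| = 19.3, J = (4.8818, 7.0592). ∠ZJT = 94.8° gives JT at 69.700° from the x-axis; with |JT| = 22.4, T = (12.653, 28.068). The perpendicularity gives TU at right angles to JT, so TU runs at -20.300°; with |TU| = 12.8, U = (24.658, 23.627). ∠TUF = 94.6° gives UF at -105.70° from the x-axis; with |UF| = 26.6, F = (17.460, -1.9805). Then |GF| = |F − G| = 24.319.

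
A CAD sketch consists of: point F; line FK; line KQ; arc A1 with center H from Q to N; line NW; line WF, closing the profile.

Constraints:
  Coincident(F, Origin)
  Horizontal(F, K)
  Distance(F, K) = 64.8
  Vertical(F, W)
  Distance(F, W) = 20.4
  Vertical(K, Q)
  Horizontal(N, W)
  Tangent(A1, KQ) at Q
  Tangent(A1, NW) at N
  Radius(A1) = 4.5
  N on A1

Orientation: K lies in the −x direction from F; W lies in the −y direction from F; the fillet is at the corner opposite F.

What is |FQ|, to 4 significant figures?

66.72

F is at the origin; FK is horizontal with |FK| = 64.8 and K on the −x side, so K = (-64.80, 0.000). F and W share the same x with |FW| = 20.4 and W on the −y side, so W = (0.000, -20.40). The virtual corner opposite F is at (-64.80, -20.40). Tangency of A1 to KQ means the radius HQ is perpendicular to KQ and A1 meets NW tangentially, so HN is at right angles to NW, with radius 4.5, so the center H sits 4.5 in from both sides at H = (-60.30, -15.90). That places the tangent points at Q = (-64.80, -15.90) on KQ and N = (-60.30, -20.40) on NW. Then |FQ| = |Q − F| = 66.72.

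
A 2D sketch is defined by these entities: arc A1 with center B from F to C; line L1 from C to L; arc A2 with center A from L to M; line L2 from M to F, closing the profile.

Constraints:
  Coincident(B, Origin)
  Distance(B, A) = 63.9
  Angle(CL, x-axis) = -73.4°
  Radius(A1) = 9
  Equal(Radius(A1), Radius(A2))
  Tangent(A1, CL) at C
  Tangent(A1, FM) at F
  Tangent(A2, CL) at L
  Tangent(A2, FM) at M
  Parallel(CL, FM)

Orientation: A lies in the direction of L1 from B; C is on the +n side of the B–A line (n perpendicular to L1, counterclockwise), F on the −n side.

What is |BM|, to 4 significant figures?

64.53

Tangency of A1 to both parallel lines with radius 9.0 puts C and F at B ± 9.0·n: C = (8.625, 2.571), F = (-8.625, -2.571). Equal radii place L and M the same way about A: L = A + 9.0·n = (26.88, -58.67), M = A − 9.0·n = (9.631, -63.81). Then |BM| = |M − B| = 64.53.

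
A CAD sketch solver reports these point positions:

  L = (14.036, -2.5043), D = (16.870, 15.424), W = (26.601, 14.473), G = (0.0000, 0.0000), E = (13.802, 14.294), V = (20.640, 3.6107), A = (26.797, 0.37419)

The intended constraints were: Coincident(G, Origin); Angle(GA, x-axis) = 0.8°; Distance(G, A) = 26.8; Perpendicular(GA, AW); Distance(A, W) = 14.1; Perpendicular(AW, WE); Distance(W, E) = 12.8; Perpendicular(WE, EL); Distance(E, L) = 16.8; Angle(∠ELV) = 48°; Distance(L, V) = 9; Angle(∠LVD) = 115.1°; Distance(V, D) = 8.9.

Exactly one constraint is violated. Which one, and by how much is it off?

Distance(V, D) = 8.9 — off by 3.50.

G = (0.00, 0.00) ✓; GA at 0.8000° ✓; |GA| = 26.80 ✓; ∠(GA, AW) = 90.00° ✓; |AW| = 14.10 ✓; ∠(AW, WE) = 90.00° ✓; |WE| = 12.80 ✓; ∠(WE, EL) = 90.00° ✓; |EL| = 16.80 ✓; ∠ELV = 48.00° ✓; |LV| = 9.000 ✓; ∠LVD = 115.1° ✓; |VD| = 12.40 ✗.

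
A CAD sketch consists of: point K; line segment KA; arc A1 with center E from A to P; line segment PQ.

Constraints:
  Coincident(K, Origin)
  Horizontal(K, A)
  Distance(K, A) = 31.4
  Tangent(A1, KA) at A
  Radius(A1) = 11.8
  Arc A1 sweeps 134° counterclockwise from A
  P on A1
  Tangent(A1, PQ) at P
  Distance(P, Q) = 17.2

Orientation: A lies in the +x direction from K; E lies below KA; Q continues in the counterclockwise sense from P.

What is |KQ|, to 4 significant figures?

47.57

On A1, A sits at bearing 90° from E; a 134° counterclockwise sweep puts P at bearing 224°, so P = E + 11.8·(cos 224°, sin 224°) = (22.91, -20.00). The tangent condition forces EP to be normal to PQ, so PQ runs along (−sin 224°, cos 224°); with |PQ| = 17.2, Q = (34.86, -32.37). Then |KQ| = |Q − K| = 47.57.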